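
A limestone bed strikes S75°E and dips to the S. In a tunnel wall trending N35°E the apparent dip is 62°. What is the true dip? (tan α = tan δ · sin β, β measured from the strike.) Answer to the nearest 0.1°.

The section is 70° from the strike.
tan(true dip) = tan 62° / sin 70° = 2.0014
true dip = arctan 2.0014 = 63.45°

63.5°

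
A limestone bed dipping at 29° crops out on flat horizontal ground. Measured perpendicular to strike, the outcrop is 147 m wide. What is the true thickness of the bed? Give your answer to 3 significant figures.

71.3 m

True thickness t = w · sin(dip) = 147 × sin 29°
t = 147 × 0.4848 = 71.267 m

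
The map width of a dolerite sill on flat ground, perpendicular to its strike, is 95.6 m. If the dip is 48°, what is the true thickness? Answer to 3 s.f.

71.0 m

True thickness t = w · sin(dip) = 95.6 × sin 48°
t = 95.6 × 0.7431 = 71.045 m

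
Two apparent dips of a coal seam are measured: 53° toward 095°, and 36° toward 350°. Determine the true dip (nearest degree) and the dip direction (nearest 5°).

Represent each trace as a vector plunging at its apparent dip toward its trend (east-north-up frame): v₁ = (0.600, -0.052, -0.799), v₂ = (-0.140, 0.797, -0.588).
n = v₁ × v₂ = (0.667, 0.465, 0.470) (taken with n_z > 0).
Dip δ = arctan(|n_h|/n_z) = arctan(0.813/0.470) = 60.0°.
Dip direction = atan2(0.667, 0.465) = 55° (azimuth of n's horizontal projection).

true dip 60°, dip direction 055°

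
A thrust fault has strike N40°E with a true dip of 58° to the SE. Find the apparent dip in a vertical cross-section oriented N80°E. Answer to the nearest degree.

The strike is N40°E and the section trends N80°E; the acute angle between them is β = 40°.
tan α = tan 58° × sin 40° = 1.6003 × 0.6428 = 1.0287
α = arctan(1.0287) = 45.81°

46°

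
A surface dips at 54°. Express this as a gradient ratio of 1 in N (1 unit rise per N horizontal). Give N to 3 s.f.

1 : N means tan θ = 1/N, so N = 1/tan 54° = 1/1.3764

1 in 0.727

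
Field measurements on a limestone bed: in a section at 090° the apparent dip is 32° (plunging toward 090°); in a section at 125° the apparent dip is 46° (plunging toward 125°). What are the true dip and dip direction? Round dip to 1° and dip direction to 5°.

Each apparent-dip line lies in the plane. As unit vectors (x east, y north, z up), v₁ plunges 32°→090° and v₂ plunges 46°→125°.
Cross product v₁ × v₂ gives the pole to the plane: n ∝ (0.211, -0.308, 0.338).
True dip = arccos(n_z / |n|) = arccos(0.6706) = 47.9°.
Dip direction = atan2(0.211, -0.308) = 146° (azimuth of n's horizontal projection).

true dip 48°, dip direction 145°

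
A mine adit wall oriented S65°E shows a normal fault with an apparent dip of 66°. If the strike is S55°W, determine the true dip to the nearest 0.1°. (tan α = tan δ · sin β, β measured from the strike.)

68.9°

β = acute angle between strike S55°W and section S65°E = 60°.
tan(true dip) = tan 66° / sin 60° = 2.5935
δ = arctan(2.5935) = 68.91°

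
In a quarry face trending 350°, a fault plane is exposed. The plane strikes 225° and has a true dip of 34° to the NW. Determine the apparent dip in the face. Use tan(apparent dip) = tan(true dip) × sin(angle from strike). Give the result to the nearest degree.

29°

The strike is 225° and the section trends 350°; the acute angle between them is β = 55°.
tan(apparent dip) = tan 34° · sin 55° = 0.5525
α = arctan(0.5525) = 28.92°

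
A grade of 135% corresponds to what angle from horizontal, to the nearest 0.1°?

tan θ = 135/100 = 1.3500
θ = arctan(1.3500) = 53.47°

53.5°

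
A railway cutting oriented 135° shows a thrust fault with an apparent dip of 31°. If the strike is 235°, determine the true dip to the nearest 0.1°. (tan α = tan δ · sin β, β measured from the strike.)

31.4°

The section is 80° from the strike.
tan δ = tan α / sin β = tan 31° / sin 80° = 0.6009 / 0.9848 = 0.6101
δ = arctan(0.6101) = 31.39°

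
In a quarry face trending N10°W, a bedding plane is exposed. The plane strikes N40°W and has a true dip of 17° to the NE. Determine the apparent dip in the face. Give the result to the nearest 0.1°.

8.7°

The section lies 30° from the strike.
tan(apparent dip) = tan 17° · sin 30° = 0.1529
α = arctan(0.1529) = 8.69°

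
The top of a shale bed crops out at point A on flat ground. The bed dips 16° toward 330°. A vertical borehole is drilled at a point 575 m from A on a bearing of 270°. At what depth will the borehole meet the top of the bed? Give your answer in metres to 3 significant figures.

82.4 m

The hole lies 60° from the dip direction, so the down-dip offset is 575 × cos 60° = 287.50 m.
Depth = down-dip offset × tan(dip) = 287.50 × tan 16° = 287.50 × 0.2867
Depth = 82.44 m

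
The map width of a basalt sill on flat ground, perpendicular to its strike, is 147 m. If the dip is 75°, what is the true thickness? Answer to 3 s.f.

142 m

True thickness t = w · sin(dip) = 147 × sin 75°
t = 147 × 0.9659 = 141.991 m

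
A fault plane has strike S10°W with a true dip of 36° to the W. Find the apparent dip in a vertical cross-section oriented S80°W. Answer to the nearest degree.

34°

Angle between strike (S10°W) and section (S80°W): β = 70°.
tan(apparent dip) = tan 36° · sin 70° = 0.6827
apparent dip = arctan 0.6827 = 34.32°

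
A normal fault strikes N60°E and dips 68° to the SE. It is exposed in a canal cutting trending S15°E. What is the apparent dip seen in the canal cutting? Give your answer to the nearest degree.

67°

Angle between strike (N60°E) and section (S15°E): β = 75°.
tan(apparent dip) = tan 68° · sin 75° = 2.3908
apparent dip = arctan 2.3908 = 67.30°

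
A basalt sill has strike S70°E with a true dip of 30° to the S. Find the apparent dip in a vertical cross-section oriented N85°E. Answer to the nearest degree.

14°

The strike is S70°E and the section trends N85°E; the acute angle between them is β = 25°.
tan α = tan 30° × sin 25° = 0.5774 × 0.4226 = 0.2440
α = arctan(0.2440) = 13.71°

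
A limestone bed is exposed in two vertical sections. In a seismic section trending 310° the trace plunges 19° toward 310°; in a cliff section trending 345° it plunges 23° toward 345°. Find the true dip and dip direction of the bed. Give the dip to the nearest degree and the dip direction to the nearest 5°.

true dip 23°, dip direction 345°

Represent each trace as a vector plunging at its apparent dip toward its trend (east-north-up frame): v₁ = (-0.724, 0.608, -0.326), v₂ = (-0.238, 0.889, -0.391).
Cross product v₁ × v₂ gives the pole to the plane: n ∝ (-0.052, 0.205, 0.499).
True dip = arccos(n_z / |n|) = arccos(0.9205) = 23.0°.
Dip direction = azimuth of (n_x, n_y) = atan2(-0.052, 0.205) = 346°.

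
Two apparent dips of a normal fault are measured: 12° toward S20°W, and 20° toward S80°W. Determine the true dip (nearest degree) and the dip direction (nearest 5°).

true dip 20°, dip direction 255°

Represent each trace as a vector plunging at its apparent dip toward its trend (east-north-up frame): v₁ = (-0.335, -0.919, -0.208), v₂ = (-0.925, -0.163, -0.342).
The plane normal is n = v₁ × v₂ ∝ (-0.280, -0.078, 0.796).
Dip δ = arctan(|n_h|/n_z) = arctan(0.291/0.796) = 20.1°.
Dip direction = azimuth of (n_x, n_y) = atan2(-0.280, -0.078) = 254°.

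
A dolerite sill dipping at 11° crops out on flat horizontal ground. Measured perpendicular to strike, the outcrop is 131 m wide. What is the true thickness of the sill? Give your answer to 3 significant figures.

True thickness t = w · sin(dip) = 131 × sin 11°
t = 131 × 0.1908 = 24.996 m

25.0 m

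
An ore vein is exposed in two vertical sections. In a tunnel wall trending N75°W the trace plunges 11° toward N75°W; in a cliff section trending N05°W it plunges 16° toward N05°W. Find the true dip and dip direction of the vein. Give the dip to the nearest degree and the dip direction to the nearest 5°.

Each apparent-dip line lies in the plane. As unit vectors (x east, y north, z up), v₁ plunges 11°→N75°W and v₂ plunges 16°→N05°W.
Cross product v₁ × v₂ gives the pole to the plane: n ∝ (-0.113, 0.245, 0.887).
tan δ = √(n_x²+n_y²)/n_z = 0.270/0.887, so δ = 16.9°.
The horizontal component of n points toward azimuth atan2(n_x, n_y) = 335°, the dip direction.

true dip 17°, dip direction 335°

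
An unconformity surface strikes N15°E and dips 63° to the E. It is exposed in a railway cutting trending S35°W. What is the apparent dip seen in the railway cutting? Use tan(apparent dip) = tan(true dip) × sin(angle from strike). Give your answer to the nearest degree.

34°

The section lies 20° from the strike.
tan(apparent dip) = tan 63° · sin 20° = 0.6713
apparent dip = arctan 0.6713 = 33.87°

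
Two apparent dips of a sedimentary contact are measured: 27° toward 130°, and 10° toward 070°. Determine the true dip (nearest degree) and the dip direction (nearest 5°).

true dip 27°, dip direction 140°

The two traces are lines in the plane: v₁ = (sin 130°·cos 27°, cos 130°·cos 27°, −sin 27°), v₂ = (sin 70°·cos 10°, cos 70°·cos 10°, −sin 10°).
The plane normal is n = v₁ × v₂ ∝ (0.252, -0.302, 0.760).
Dip δ = arctan(|n_h|/n_z) = arctan(0.393/0.760) = 27.4°.
Dip direction = azimuth of (n_x, n_y) = atan2(0.252, -0.302) = 140°.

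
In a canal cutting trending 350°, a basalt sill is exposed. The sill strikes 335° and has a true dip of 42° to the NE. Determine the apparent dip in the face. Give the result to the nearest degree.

The section lies 15° from the strike.
tan(apparent dip) = tan 42° · sin 15° = 0.2330
apparent dip = arctan 0.2330 = 13.12°

13°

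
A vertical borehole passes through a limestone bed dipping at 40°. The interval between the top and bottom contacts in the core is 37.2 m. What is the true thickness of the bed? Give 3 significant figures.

True thickness t = h · cos(dip) = 37.2 × cos 40°
t = 37.2 × 0.7660 = 28.497 m

28.5 m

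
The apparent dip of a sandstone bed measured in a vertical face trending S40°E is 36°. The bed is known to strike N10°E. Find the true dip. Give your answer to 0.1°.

43.5°

β = acute angle between strike N10°E and section S40°E = 50°.
tan(true dip) = tan 36° / sin 50° = 0.9484
true dip = arctan 0.9484 = 43.48°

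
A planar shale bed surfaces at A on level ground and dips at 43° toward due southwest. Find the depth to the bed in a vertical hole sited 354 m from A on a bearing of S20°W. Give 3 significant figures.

The hole lies 25° from the dip direction, so the down-dip offset is 354 × cos 25° = 320.83 m.
Depth = down-dip offset × tan(dip) = 320.83 × tan 43° = 320.83 × 0.9325
Depth = 299.18 m

299 m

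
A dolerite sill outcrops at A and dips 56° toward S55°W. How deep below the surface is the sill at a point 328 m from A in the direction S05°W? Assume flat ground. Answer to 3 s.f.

The hole lies 50° from the dip direction, so the down-dip offset is 328 × cos 50° = 210.83 m.
Depth = down-dip offset × tan(dip) = 210.83 × tan 56° = 210.83 × 1.4826
Depth = 312.57 m

313 m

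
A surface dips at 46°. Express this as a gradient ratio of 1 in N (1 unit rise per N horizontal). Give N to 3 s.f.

1 in 0.966

1 : N means tan θ = 1/N, so N = 1/tan 46° = 1/1.0355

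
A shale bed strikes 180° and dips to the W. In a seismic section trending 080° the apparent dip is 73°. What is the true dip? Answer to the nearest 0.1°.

73.2°

The section is 80° from the strike.
tan δ = tan α / sin β = tan 73° / sin 80° = 3.2709 / 0.9848 = 3.3213
δ = arctan(3.3213) = 73.24°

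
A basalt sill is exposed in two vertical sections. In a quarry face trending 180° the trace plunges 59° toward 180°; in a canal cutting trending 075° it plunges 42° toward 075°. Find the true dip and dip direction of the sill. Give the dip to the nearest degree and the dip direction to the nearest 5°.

true dip 65°, dip direction 140°

Each apparent-dip line lies in the plane. As unit vectors (x east, y north, z up), v₁ plunges 59°→180° and v₂ plunges 42°→075°.
The plane normal is n = v₁ × v₂ ∝ (0.509, -0.615, 0.370).
True dip = arccos(n_z / |n|) = arccos(0.4200) = 65.2°.
The horizontal component of n points toward azimuth atan2(n_x, n_y) = 140°, the dip direction.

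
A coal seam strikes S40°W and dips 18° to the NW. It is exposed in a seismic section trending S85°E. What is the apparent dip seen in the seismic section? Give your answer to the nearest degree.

Angle between strike (S40°W) and section (S85°E): β = 55°.
tan α = tan 18° × sin 55° = 0.3249 × 0.8192 = 0.2662
apparent dip = arctan 0.2662 = 14.90°

15°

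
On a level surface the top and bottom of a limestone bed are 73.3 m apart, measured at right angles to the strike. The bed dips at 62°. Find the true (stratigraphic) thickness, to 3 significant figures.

64.7 m

True thickness t = w · sin(dip) = 73.3 × sin 62°
t = 73.3 × 0.8829 = 64.720 m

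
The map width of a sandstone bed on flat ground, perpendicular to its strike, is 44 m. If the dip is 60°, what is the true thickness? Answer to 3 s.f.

38.1 m

True thickness t = w · sin(dip) = 44 × sin 60°
t = 44 × 0.8660 = 38.105 m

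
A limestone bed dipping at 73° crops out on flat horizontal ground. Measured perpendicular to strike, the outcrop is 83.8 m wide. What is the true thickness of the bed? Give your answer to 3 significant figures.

True thickness t = w · sin(dip) = 83.8 × sin 73°
t = 83.8 × 0.9563 = 80.138 m

80.1 m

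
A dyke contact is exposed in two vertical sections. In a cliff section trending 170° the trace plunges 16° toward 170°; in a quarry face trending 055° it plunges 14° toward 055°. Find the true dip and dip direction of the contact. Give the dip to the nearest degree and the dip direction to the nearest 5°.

true dip 27°, dip direction 115°

Each apparent-dip line lies in the plane. As unit vectors (x east, y north, z up), v₁ plunges 16°→170° and v₂ plunges 14°→055°.
Cross product v₁ × v₂ gives the pole to the plane: n ∝ (0.382, -0.179, 0.845).
True dip = arccos(n_z / |n|) = arccos(0.8947) = 26.5°.
Dip direction = azimuth of (n_x, n_y) = atan2(0.382, -0.179) = 115°.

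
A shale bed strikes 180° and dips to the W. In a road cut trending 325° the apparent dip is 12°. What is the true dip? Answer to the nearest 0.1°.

The section is 35° from the strike.
tan(true dip) = tan 12° / sin 35° = 0.3706
true dip = arctan 0.3706 = 20.33°

20.3°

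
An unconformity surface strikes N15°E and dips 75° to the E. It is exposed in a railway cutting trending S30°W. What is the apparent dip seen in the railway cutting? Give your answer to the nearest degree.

The section lies 15° from the strike.
tan(apparent dip) = tan 75° · sin 15° = 0.9659
apparent dip = arctan 0.9659 = 44.01°

44°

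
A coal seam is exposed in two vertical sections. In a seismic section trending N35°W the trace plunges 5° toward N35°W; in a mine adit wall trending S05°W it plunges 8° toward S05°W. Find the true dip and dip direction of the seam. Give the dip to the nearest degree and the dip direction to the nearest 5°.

true dip 18°, dip direction 250°

The two traces are lines in the plane: v₁ = (sin 325°·cos 5°, cos 325°·cos 5°, −sin 5°), v₂ = (sin 185°·cos 8°, cos 185°·cos 8°, −sin 8°).
The plane normal is n = v₁ × v₂ ∝ (-0.200, -0.072, 0.634).
tan δ = √(n_x²+n_y²)/n_z = 0.212/0.634, so δ = 18.5°.
Dip direction = atan2(-0.200, -0.072) = 250° (azimuth of n's horizontal projection).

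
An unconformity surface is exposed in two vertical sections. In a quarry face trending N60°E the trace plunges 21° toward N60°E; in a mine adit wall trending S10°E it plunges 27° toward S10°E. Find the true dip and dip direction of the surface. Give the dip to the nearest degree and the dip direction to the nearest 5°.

true dip 38°, dip direction 120°

The two traces are lines in the plane: v₁ = (sin 60°·cos 21°, cos 60°·cos 21°, −sin 21°), v₂ = (sin 170°·cos 27°, cos 170°·cos 27°, −sin 27°).
The plane normal is n = v₁ × v₂ ∝ (0.526, -0.312, 0.782).
Dip δ = arctan(|n_h|/n_z) = arctan(0.612/0.782) = 38.0°.
Dip direction = azimuth of (n_x, n_y) = atan2(0.526, -0.312) = 121°.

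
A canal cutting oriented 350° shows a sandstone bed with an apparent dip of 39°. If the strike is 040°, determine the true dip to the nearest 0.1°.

β = acute angle between strike 040° and section 350° = 50°.
tan(true dip) = tan 39° / sin 50° = 1.0571
δ = arctan(1.0571) = 46.59°

46.6°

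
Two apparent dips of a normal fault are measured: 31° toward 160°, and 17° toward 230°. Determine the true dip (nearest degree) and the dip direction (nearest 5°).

The two traces are lines in the plane: v₁ = (sin 160°·cos 31°, cos 160°·cos 31°, −sin 31°), v₂ = (sin 230°·cos 17°, cos 230°·cos 17°, −sin 17°).
n = v₁ × v₂ = (0.081, -0.463, 0.770) (taken with n_z > 0).
Dip δ = arctan(|n_h|/n_z) = arctan(0.470/0.770) = 31.4°.
Dip direction = azimuth of (n_x, n_y) = atan2(0.081, -0.463) = 170°.

true dip 31°, dip direction 170°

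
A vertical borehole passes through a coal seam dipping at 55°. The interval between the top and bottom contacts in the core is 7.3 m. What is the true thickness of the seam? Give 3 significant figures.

4.19 m

True thickness t = h · cos(dip) = 7.3 × cos 55°
t = 7.3 × 0.5736 = 4.187 m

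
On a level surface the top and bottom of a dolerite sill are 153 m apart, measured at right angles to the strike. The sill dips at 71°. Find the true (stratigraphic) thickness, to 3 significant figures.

True thickness t = w · sin(dip) = 153 × sin 71°
t = 153 × 0.9455 = 144.664 m

145 m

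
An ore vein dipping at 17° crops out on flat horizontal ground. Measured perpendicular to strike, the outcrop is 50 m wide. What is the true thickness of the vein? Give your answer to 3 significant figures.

True thickness t = w · sin(dip) = 50 × sin 17°
t = 50 × 0.2924 = 14.619 m

14.6 m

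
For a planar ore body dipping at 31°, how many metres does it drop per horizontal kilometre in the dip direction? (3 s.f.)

drop per km = 1000 × tan 31° = 1000 × 0.6009

601 m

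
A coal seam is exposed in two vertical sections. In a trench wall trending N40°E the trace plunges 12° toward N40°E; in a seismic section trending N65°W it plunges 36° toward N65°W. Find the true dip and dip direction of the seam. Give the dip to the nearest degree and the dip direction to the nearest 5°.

Each apparent-dip line lies in the plane. As unit vectors (x east, y north, z up), v₁ plunges 12°→N40°E and v₂ plunges 36°→N65°W.
Cross product v₁ × v₂ gives the pole to the plane: n ∝ (-0.369, 0.522, 0.764).
Dip δ = arctan(|n_h|/n_z) = arctan(0.639/0.764) = 39.9°.
The horizontal component of n points toward azimuth atan2(n_x, n_y) = 325°, the dip direction.

true dip 40°, dip direction 325°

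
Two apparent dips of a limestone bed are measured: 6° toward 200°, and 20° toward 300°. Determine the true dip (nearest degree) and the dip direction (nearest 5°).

true dip 22°, dip direction 275°

Represent each trace as a vector plunging at its apparent dip toward its trend (east-north-up frame): v₁ = (-0.340, -0.935, -0.105), v₂ = (-0.814, 0.470, -0.342).
The plane normal is n = v₁ × v₂ ∝ (-0.369, 0.031, 0.920).
True dip = arccos(n_z / |n|) = arccos(0.9278) = 21.9°.
Dip direction = atan2(-0.369, 0.031) = 275° (azimuth of n's horizontal projection).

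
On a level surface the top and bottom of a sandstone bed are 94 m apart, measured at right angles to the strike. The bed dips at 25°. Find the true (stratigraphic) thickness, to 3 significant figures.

39.7 m

True thickness t = w · sin(dip) = 94 × sin 25°
t = 94 × 0.4226 = 39.726 m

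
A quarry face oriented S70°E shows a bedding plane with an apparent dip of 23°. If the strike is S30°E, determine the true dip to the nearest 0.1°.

33.4°

The section is 40° from the strike.
tan(true dip) = tan 23° / sin 40° = 0.6604
true dip = arctan 0.6604 = 33.44°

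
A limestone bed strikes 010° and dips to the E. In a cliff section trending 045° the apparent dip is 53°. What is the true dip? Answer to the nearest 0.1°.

The section is 35° from the strike.
tan(true dip) = tan 53° / sin 35° = 2.3136
δ = arctan(2.3136) = 66.62°

66.6°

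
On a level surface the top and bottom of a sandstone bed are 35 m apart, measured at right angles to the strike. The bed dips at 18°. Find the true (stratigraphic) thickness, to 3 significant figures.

True thickness t = w · sin(dip) = 35 × sin 18°
t = 35 × 0.3090 = 10.816 m

10.8 m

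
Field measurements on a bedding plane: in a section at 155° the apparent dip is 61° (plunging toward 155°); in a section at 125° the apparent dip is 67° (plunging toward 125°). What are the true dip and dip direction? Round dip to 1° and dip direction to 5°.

true dip 67°, dip direction 115°

Represent each trace as a vector plunging at its apparent dip toward its trend (east-north-up frame): v₁ = (0.205, -0.439, -0.875), v₂ = (0.320, -0.224, -0.921).
The plane normal is n = v₁ × v₂ ∝ (0.208, -0.091, 0.095).
tan δ = √(n_x²+n_y²)/n_z = 0.228/0.095, so δ = 67.4°.
Dip direction = azimuth of (n_x, n_y) = atan2(0.208, -0.091) = 114°.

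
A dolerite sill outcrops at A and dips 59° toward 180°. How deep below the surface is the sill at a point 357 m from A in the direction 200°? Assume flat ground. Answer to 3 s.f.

558 m

The hole lies 20° from the dip direction, so the down-dip offset is 357 × cos 20° = 335.47 m.
Depth = down-dip offset × tan(dip) = 335.47 × tan 59° = 335.47 × 1.6643
Depth = 558.32 m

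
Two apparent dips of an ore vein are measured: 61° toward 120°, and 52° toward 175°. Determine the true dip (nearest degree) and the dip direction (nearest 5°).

The two traces are lines in the plane: v₁ = (sin 120°·cos 61°, cos 120°·cos 61°, −sin 61°), v₂ = (sin 175°·cos 52°, cos 175°·cos 52°, −sin 52°).
n = v₁ × v₂ = (0.345, -0.284, 0.244) (taken with n_z > 0).
Dip δ = arctan(|n_h|/n_z) = arctan(0.447/0.244) = 61.3°.
Dip direction = atan2(0.345, -0.284) = 129° (azimuth of n's horizontal projection).

true dip 61°, dip direction 130°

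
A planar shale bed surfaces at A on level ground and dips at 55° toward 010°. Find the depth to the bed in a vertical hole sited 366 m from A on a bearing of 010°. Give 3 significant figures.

523 m

The hole is directly down-dip from the outcrop, so the down-dip offset is 366 m.
Depth = down-dip offset × tan(dip) = 366.00 × tan 55° = 366.00 × 1.4281
Depth = 522.70 m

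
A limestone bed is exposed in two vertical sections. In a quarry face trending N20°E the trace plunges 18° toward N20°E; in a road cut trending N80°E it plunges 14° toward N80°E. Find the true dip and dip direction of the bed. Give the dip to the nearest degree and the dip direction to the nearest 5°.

true dip 19°, dip direction 035°

Represent each trace as a vector plunging at its apparent dip toward its trend (east-north-up frame): v₁ = (0.325, 0.894, -0.309), v₂ = (0.956, 0.168, -0.242).
n = v₁ × v₂ = (0.164, 0.217, 0.799) (taken with n_z > 0).
tan δ = √(n_x²+n_y²)/n_z = 0.272/0.799, so δ = 18.8°.
Dip direction = atan2(0.164, 0.217) = 37° (azimuth of n's horizontal projection).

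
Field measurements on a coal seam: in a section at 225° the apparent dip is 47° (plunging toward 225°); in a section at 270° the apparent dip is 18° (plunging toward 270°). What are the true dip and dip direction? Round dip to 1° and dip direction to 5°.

true dip 51°, dip direction 195°

Represent each trace as a vector plunging at its apparent dip toward its trend (east-north-up frame): v₁ = (-0.482, -0.482, -0.731), v₂ = (-0.951, -0.000, -0.309).
n = v₁ × v₂ = (-0.149, -0.547, 0.459) (taken with n_z > 0).
Dip δ = arctan(|n_h|/n_z) = arctan(0.566/0.459) = 51.0°.
Dip direction = atan2(-0.149, -0.547) = 195° (azimuth of n's horizontal projection).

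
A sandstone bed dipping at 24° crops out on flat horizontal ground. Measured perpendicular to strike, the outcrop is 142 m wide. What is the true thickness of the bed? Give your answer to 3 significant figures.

57.8 m

True thickness t = w · sin(dip) = 142 × sin 24°
t = 142 × 0.4067 = 57.757 m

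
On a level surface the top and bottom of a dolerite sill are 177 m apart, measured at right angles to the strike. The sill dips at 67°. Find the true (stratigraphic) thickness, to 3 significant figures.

True thickness t = w · sin(dip) = 177 × sin 67°
t = 177 × 0.9205 = 162.929 m

163 m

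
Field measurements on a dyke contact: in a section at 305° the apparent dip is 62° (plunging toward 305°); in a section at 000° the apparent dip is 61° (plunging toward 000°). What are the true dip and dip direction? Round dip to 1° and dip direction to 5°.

true dip 64°, dip direction 330°

Each apparent-dip line lies in the plane. As unit vectors (x east, y north, z up), v₁ plunges 62°→305° and v₂ plunges 61°→000°.
n = v₁ × v₂ = (-0.193, 0.336, 0.186) (taken with n_z > 0).
tan δ = √(n_x²+n_y²)/n_z = 0.388/0.186, so δ = 64.3°.
The horizontal component of n points toward azimuth atan2(n_x, n_y) = 330°, the dip direction.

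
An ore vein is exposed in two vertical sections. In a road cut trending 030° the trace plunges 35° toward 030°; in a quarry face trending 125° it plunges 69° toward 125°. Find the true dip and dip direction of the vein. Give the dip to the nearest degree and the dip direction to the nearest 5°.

Each apparent-dip line lies in the plane. As unit vectors (x east, y north, z up), v₁ plunges 35°→030° and v₂ plunges 69°→125°.
n = v₁ × v₂ = (0.780, -0.214, 0.292) (taken with n_z > 0).
Dip δ = arctan(|n_h|/n_z) = arctan(0.809/0.292) = 70.1°.
The horizontal component of n points toward azimuth atan2(n_x, n_y) = 105°, the dip direction.

true dip 70°, dip direction 105°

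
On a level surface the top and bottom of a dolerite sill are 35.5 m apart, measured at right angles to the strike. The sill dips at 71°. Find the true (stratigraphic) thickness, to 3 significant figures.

True thickness t = w · sin(dip) = 35.5 × sin 71°
t = 35.5 × 0.9455 = 33.566 m

33.6 m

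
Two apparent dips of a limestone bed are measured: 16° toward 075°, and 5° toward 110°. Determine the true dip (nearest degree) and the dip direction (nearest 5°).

Represent each trace as a vector plunging at its apparent dip toward its trend (east-north-up frame): v₁ = (0.929, 0.249, -0.276), v₂ = (0.936, -0.341, -0.087).
Cross product v₁ × v₂ gives the pole to the plane: n ∝ (0.116, 0.177, 0.549).
True dip = arccos(n_z / |n|) = arccos(0.9332) = 21.1°.
The horizontal component of n points toward azimuth atan2(n_x, n_y) = 33°, the dip direction.

true dip 21°, dip direction 035°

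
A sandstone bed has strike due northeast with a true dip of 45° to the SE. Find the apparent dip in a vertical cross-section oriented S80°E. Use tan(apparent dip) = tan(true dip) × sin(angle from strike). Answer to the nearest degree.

The strike is due northeast and the section trends S80°E; the acute angle between them is β = 55°.
tan(apparent dip) = tan 45° · sin 55° = 0.8192
apparent dip = arctan 0.8192 = 39.32°

39°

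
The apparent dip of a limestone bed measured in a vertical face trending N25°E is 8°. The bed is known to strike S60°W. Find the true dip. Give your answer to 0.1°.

The section is 35° from the strike.
tan δ = tan α / sin β = tan 8° / sin 35° = 0.1405 / 0.5736 = 0.2450
δ = arctan(0.2450) = 13.77°

13.8°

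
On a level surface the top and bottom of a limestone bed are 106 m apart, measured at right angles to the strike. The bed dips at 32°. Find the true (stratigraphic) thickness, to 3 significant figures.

56.2 m

True thickness t = w · sin(dip) = 106 × sin 32°
t = 106 × 0.5299 = 56.171 m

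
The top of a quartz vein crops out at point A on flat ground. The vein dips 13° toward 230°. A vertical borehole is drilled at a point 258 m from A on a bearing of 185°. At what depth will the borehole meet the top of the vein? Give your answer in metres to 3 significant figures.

42.1 m

The hole lies 45° from the dip direction, so the down-dip offset is 258 × cos 45° = 182.43 m.
Depth = down-dip offset × tan(dip) = 182.43 × tan 13° = 182.43 × 0.2309
Depth = 42.12 m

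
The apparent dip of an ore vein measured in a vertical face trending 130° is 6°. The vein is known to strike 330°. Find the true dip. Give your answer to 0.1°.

β = acute angle between strike 330° and section 130° = 20°.
tan δ = tan α / sin β = tan 6° / sin 20° = 0.1051 / 0.3420 = 0.3073
true dip = arctan 0.3073 = 17.08°

17.1°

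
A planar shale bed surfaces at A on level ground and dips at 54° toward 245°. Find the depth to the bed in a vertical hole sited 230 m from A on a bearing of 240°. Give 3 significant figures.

315 m

The hole lies 5° from the dip direction, so the down-dip offset is 230 × cos 5° = 229.12 m.
Depth = down-dip offset × tan(dip) = 229.12 × tan 54° = 229.12 × 1.3764
Depth = 315.36 m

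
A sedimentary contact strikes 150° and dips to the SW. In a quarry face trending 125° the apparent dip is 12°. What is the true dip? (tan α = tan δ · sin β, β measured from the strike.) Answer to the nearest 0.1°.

26.7°

β = acute angle between strike 150° and section 125° = 25°.
tan δ = tan α / sin β = tan 12° / sin 25° = 0.2126 / 0.4226 = 0.5030
true dip = arctan 0.5030 = 26.70°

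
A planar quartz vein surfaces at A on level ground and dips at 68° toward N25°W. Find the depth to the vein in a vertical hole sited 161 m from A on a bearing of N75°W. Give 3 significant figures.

The hole lies 50° from the dip direction, so the down-dip offset is 161 × cos 50° = 103.49 m.
Depth = down-dip offset × tan(dip) = 103.49 × tan 68° = 103.49 × 2.4751
Depth = 256.14 m

256 m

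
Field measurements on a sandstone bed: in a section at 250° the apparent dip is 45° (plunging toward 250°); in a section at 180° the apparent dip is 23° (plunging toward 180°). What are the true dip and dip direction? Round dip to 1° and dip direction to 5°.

true dip 45°, dip direction 245°

The two traces are lines in the plane: v₁ = (sin 250°·cos 45°, cos 250°·cos 45°, −sin 45°), v₂ = (sin 180°·cos 23°, cos 180°·cos 23°, −sin 23°).
Cross product v₁ × v₂ gives the pole to the plane: n ∝ (-0.556, -0.260, 0.612).
Dip δ = arctan(|n_h|/n_z) = arctan(0.614/0.612) = 45.1°.
Dip direction = azimuth of (n_x, n_y) = atan2(-0.556, -0.260) = 245°.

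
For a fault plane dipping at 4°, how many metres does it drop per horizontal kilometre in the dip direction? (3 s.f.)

drop per km = 1000 × tan 4° = 1000 × 0.0699

69.9 m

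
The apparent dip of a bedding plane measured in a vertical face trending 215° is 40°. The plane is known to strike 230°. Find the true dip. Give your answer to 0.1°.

β = acute angle between strike 230° and section 215° = 15°.
tan δ = tan α / sin β = tan 40° / sin 15° = 0.8391 / 0.2588 = 3.2420
true dip = arctan 3.2420 = 72.86°

72.9°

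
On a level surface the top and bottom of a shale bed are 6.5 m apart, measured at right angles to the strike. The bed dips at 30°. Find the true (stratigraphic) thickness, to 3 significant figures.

3.25 m

True thickness t = w · sin(dip) = 6.5 × sin 30°
t = 6.5 × 0.5000 = 3.250 m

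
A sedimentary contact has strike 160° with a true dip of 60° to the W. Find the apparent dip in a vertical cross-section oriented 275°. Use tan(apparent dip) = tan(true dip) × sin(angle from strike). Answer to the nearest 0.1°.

The strike is 160° and the section trends 275°; the acute angle between them is β = 65°.
tan α = tan 60° × sin 65° = 1.7321 × 0.9063 = 1.5698
apparent dip = arctan 1.5698 = 57.50°

57.5°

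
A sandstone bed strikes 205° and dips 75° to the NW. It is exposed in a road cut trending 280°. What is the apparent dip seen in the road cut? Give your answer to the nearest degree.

74°

The strike is 205° and the section trends 280°; the acute angle between them is β = 75°.
tan(apparent dip) = tan 75° · sin 75° = 3.6049
α = arctan(3.6049) = 74.50°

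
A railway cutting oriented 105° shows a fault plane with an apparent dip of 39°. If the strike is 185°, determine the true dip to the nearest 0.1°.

39.4°

The section is 80° from the strike.
tan(true dip) = tan 39° / sin 80° = 0.8223
true dip = arctan 0.8223 = 39.43°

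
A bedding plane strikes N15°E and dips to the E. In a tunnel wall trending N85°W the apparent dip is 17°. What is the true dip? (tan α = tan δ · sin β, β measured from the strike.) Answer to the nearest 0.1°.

β = acute angle between strike N15°E and section N85°W = 80°.
tan δ = tan α / sin β = tan 17° / sin 80° = 0.3057 / 0.9848 = 0.3104
true dip = arctan 0.3104 = 17.25°

17.2°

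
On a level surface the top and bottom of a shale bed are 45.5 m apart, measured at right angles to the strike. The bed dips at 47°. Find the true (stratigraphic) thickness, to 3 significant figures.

33.3 m

True thickness t = w · sin(dip) = 45.5 × sin 47°
t = 45.5 × 0.7314 = 33.277 m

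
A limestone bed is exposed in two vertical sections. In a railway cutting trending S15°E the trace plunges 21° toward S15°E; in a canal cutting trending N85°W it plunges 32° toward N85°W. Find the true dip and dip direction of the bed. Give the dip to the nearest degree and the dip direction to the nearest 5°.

Represent each trace as a vector plunging at its apparent dip toward its trend (east-north-up frame): v₁ = (0.242, -0.902, -0.358), v₂ = (-0.845, 0.074, -0.530).
n = v₁ × v₂ = (-0.504, -0.431, 0.744) (taken with n_z > 0).
Dip δ = arctan(|n_h|/n_z) = arctan(0.663/0.744) = 41.7°.
The horizontal component of n points toward azimuth atan2(n_x, n_y) = 229°, the dip direction.

true dip 42°, dip direction 230°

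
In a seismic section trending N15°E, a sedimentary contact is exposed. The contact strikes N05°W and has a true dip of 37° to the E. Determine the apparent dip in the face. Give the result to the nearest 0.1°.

The strike is N05°W and the section trends N15°E; the acute angle between them is β = 20°.
tan(apparent dip) = tan 37° · sin 20° = 0.2577
apparent dip = arctan 0.2577 = 14.45°

14.5°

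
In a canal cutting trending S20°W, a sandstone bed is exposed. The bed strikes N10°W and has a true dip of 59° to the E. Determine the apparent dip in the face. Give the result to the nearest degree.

40°

The strike is N10°W and the section trends S20°W; the acute angle between them is β = 30°.
tan α = tan 59° × sin 30° = 1.6643 × 0.5000 = 0.8321
apparent dip = arctan 0.8321 = 39.77°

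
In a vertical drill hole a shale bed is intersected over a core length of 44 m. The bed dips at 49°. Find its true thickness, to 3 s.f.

True thickness t = h · cos(dip) = 44 × cos 49°
t = 44 × 0.6561 = 28.867 m

28.9 m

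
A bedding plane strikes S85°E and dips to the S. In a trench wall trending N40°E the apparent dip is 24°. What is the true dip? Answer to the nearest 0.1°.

The section is 55° from the strike.
tan δ = tan α / sin β = tan 24° / sin 55° = 0.4452 / 0.8192 = 0.5435
true dip = arctan 0.5435 = 28.53°

28.5°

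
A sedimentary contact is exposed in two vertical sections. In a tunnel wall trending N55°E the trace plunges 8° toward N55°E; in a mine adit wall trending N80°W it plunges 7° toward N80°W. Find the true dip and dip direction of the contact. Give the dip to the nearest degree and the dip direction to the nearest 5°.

Each apparent-dip line lies in the plane. As unit vectors (x east, y north, z up), v₁ plunges 8°→N55°E and v₂ plunges 7°→N80°W.
Cross product v₁ × v₂ gives the pole to the plane: n ∝ (-0.045, 0.235, 0.695).
tan δ = √(n_x²+n_y²)/n_z = 0.239/0.695, so δ = 19.0°.
Dip direction = azimuth of (n_x, n_y) = atan2(-0.045, 0.235) = 349°.

true dip 19°, dip direction 350°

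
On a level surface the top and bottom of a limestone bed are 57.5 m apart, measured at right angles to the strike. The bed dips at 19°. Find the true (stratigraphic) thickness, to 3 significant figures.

True thickness t = w · sin(dip) = 57.5 × sin 19°
t = 57.5 × 0.3256 = 18.720 m

18.7 m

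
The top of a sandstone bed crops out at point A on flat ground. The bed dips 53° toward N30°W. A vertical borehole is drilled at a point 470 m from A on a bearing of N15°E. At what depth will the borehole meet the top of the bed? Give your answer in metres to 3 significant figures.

The hole lies 45° from the dip direction, so the down-dip offset is 470 × cos 45° = 332.34 m.
Depth = down-dip offset × tan(dip) = 332.34 × tan 53° = 332.34 × 1.3270
Depth = 441.03 m

441 m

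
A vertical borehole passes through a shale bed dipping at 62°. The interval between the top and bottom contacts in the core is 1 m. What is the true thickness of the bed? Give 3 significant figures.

0.469 m

True thickness t = h · cos(dip) = 1 × cos 62°
t = 1 × 0.4695 = 0.469 m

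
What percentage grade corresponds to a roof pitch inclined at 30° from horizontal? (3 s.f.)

57.7%

grade % = 100 × tan 30° = 100 × 0.5774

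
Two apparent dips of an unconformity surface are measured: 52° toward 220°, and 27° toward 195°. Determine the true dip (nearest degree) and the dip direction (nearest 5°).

Each apparent-dip line lies in the plane. As unit vectors (x east, y north, z up), v₁ plunges 52°→220° and v₂ plunges 27°→195°.
n = v₁ × v₂ = (-0.464, 0.002, 0.232) (taken with n_z > 0).
True dip = arccos(n_z / |n|) = arccos(0.4469) = 63.5°.
Dip direction = atan2(-0.464, 0.002) = 270° (azimuth of n's horizontal projection).

true dip 63°, dip direction 270°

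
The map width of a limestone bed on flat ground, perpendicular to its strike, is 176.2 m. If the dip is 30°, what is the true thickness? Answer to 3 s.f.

88.1 m

True thickness t = w · sin(dip) = 176.2 × sin 30°
t = 176.2 × 0.5000 = 88.100 m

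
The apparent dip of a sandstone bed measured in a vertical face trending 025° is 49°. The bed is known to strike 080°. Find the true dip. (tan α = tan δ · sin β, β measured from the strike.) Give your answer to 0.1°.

54.5°

β = acute angle between strike 080° and section 025° = 55°.
tan δ = tan α / sin β = tan 49° / sin 55° = 1.1504 / 0.8192 = 1.4043
true dip = arctan 1.4043 = 54.55°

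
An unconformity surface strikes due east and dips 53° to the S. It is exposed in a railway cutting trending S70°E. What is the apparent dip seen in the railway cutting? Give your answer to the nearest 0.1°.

24.4°

Angle between strike (due east) and section (S70°E): β = 20°.
tan α = tan 53° × sin 20° = 1.3270 × 0.3420 = 0.4539
α = arctan(0.4539) = 24.41°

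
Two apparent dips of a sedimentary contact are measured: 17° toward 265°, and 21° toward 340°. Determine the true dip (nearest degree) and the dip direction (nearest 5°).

Each apparent-dip line lies in the plane. As unit vectors (x east, y north, z up), v₁ plunges 17°→265° and v₂ plunges 21°→340°.
Cross product v₁ × v₂ gives the pole to the plane: n ∝ (-0.286, 0.248, 0.862).
tan δ = √(n_x²+n_y²)/n_z = 0.379/0.862, so δ = 23.7°.
Dip direction = azimuth of (n_x, n_y) = atan2(-0.286, 0.248) = 311°.

true dip 24°, dip direction 310°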